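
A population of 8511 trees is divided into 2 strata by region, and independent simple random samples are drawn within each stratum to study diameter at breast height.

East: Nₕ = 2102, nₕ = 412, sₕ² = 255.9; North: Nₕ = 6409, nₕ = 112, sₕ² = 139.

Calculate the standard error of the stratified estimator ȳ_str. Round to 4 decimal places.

0.8497

Var(ȳ_str) = Σₕ Wₕ²(1 − fₕ)sₕ²/nₕ with Wₕ = Nₕ/N, N = 8511.
East: Wₕ = 0.24697450; term = 0.24697450²·(1 − 0.19600381)·255.9/412 = 0.030460099.
North: Wₕ = 0.75302550; term = 0.75302550²·(1 − 0.01747543)·139/112 = 0.69144806.
Sum = 0.72190816.
SE = √(0.72190816) = 0.8497.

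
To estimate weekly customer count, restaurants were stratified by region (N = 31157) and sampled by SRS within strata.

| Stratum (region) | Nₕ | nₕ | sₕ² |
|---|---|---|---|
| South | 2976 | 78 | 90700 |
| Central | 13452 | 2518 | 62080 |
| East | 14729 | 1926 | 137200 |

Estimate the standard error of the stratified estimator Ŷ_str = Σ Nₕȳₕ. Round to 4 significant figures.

Var(Ŷ_str) = Σₕ Nₕ²(1 − fₕ)sₕ²/nₕ.
South: 2976²·(1 − 78/2976)·90700/78 = 1.0028685 × 10^10.
Central: 13452²·(1 − 2518/13452)·62080/2518 = 3.6262848 × 10^9.
East: 14729²·(1 − 1926/14729)·137200/1926 = 1.3433304 × 10^10.
Sum = 2.7088274 × 10^10.
SE = √(2.7088274 × 10^10) = 164600.

164600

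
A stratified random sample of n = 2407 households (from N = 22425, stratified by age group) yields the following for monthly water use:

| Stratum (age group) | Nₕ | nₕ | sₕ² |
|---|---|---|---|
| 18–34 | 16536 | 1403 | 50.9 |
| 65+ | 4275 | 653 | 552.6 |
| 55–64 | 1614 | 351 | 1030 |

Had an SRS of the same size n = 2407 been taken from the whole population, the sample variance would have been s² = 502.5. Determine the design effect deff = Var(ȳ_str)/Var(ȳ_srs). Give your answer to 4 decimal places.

0.3005

Var(ȳ_str) = Σ Wₕ²(1−fₕ)sₕ²/nₕ with Wₕ = Nₕ/22425:
  18–34: (16536/22425)²·(1−1403/16536)·50.9/1403 = 0.018053055
  65+: (4275/22425)²·(1−653/4275)·552.6/653 = 0.026056577
  55–64: (1614/22425)²·(1−351/1614)·1030/351 = 0.011895209
  → Var(ȳ_str) = 0.056004841.
Var(ȳ_srs) = (1 − 2407/22425)·502.5/2407 = 0.18635807.
deff = 0.056004841 / 0.18635807 = 0.3005.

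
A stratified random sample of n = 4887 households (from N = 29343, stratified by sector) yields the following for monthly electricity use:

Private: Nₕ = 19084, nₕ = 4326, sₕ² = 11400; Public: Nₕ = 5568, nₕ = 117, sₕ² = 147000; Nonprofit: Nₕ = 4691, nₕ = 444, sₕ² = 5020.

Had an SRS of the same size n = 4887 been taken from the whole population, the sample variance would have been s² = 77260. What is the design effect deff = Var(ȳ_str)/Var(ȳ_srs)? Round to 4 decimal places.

3.4466

Var(ȳ_str) = Σ Wₕ²(1−fₕ)sₕ²/nₕ with Wₕ = Nₕ/29343:
  Private: (19084/29343)²·(1−4326/19084)·11400/4326 = 0.86199793
  Public: (5568/29343)²·(1−117/5568)·147000/117 = 44.289202
  Nonprofit: (4691/29343)²·(1−444/4691)·5020/444 = 0.26161306
  → Var(ȳ_str) = 45.412813.
Var(ȳ_srs) = (1 − 4887/29343)·77260/4887 = 13.176294.
deff = 45.412813 / 13.176294 = 3.4466.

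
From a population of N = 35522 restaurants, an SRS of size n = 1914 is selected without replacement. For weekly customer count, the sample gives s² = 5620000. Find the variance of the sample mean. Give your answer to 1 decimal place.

Under SRS without replacement, Var(ȳ) = (1 − f)·s²/n with f = n/N = 1914/35522 = 0.05388210.
Var(ȳ) = (1 − 0.05388210)·5620000/1914 = 0.94611790·2936.2591 = 2778.0473.

2778.0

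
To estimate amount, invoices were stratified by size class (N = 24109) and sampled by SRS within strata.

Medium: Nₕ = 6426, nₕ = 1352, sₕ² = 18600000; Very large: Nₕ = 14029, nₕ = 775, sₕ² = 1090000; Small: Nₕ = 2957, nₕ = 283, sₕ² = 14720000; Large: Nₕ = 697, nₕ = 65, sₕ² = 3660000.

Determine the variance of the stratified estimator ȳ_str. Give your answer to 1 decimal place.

Var(ȳ_str) = Σₕ Wₕ²(1 − fₕ)sₕ²/nₕ with Wₕ = Nₕ/N, N = 24109.
Medium: Wₕ = 0.26653947; term = 0.26653947²·(1 − 0.21039527)·18600000/1352 = 771.7365.
Very large: Wₕ = 0.58189888; term = 0.58189888²·(1 − 0.05524271)·1090000/775 = 449.92496.
Small: Wₕ = 0.12265129; term = 0.12265129²·(1 − 0.09570511)·14720000/283 = 707.58026.
Large: Wₕ = 0.02891037; term = 0.02891037²·(1 − 0.09325681)·3660000/65 = 42.673591.
Sum = 1971.9153.

1971.9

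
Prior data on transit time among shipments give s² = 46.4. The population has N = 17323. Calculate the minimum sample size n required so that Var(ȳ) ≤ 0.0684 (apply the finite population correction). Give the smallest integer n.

Without fpc, n₀ = s²/D = 46.4/0.0684 = 678.3626.
With fpc, (1 − n/N)·s²/n ≤ D requires n ≥ n₀/(1 + n₀/N) = 678.3626/(1 + 678.3626/17323) = 652.7992.
Rounding up, n = 653.

653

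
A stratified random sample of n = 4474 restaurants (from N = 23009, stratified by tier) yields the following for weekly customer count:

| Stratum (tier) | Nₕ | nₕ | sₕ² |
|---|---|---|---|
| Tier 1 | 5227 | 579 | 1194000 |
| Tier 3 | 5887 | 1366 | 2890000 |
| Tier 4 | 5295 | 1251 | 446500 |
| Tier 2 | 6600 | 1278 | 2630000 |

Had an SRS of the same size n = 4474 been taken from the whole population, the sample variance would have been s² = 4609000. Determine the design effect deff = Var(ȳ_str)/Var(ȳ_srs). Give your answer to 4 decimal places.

Var(ȳ_str) = Σ Wₕ²(1−fₕ)sₕ²/nₕ with Wₕ = Nₕ/23009:
  Tier 1: (5227/23009)²·(1−579/5227)·1194000/579 = 94.63437
  Tier 3: (5887/23009)²·(1−1366/5887)·2890000/1366 = 106.36046
  Tier 4: (5295/23009)²·(1−1251/5295)·446500/1251 = 14.435964
  Tier 2: (6600/23009)²·(1−1278/6600)·2630000/1278 = 136.53633
  → Var(ȳ_str) = 351.96712.
Var(ȳ_srs) = (1 − 4474/23009)·4609000/4474 = 829.86142.
deff = 351.96712 / 829.86142 = 0.4241.

0.4241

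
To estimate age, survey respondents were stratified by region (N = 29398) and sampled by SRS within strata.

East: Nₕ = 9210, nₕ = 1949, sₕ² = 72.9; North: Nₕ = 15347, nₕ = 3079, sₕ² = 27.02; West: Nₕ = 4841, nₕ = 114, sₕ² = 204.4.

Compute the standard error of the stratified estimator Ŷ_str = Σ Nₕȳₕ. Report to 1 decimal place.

Var(Ŷ_str) = Σₕ Nₕ²(1 − fₕ)sₕ²/nₕ.
East: 9210²·(1 − 1949/9210)·72.9/1949 = 2.5013344 × 10^6.
North: 15347²·(1 − 3079/15347)·27.02/3079 = 1.6522392 × 10^6.
West: 4841²·(1 − 114/4841)·204.4/114 = 4.1029547 × 10^7.
Sum = 4.5183121 × 10^7.
SE = √(4.5183121 × 10^7) = 6721.8.

6721.8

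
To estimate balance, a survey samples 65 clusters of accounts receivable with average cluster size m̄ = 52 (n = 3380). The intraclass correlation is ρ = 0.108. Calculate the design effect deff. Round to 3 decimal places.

deff = 1 + (52 − 1)·0.108 = 1 + 5.508 = 6.508.

6.508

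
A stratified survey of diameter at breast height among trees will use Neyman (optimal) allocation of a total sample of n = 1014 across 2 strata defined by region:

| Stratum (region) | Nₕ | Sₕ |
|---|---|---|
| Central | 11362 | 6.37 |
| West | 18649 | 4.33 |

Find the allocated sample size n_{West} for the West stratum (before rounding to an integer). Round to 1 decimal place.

Neyman allocation: nₕ = n·NₕSₕ / Σⱼ NⱼSⱼ.
Σ NⱼSⱼ = 11362·6.37 + 18649·4.33 = 153126.11.
n_{West} = 1014·18649·4.33 / 153126.11 = 534.7.

534.7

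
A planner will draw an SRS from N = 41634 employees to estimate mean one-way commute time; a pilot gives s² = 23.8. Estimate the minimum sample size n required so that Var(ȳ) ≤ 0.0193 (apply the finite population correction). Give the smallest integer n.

1198

Without fpc, n₀ = s²/D = 23.8/0.0193 = 1233.1606.
With fpc, (1 − n/N)·s²/n ≤ D requires n ≥ n₀/(1 + n₀/N) = 1233.1606/(1 + 1233.1606/41634) = 1197.6862.
Rounding up, n = 1198.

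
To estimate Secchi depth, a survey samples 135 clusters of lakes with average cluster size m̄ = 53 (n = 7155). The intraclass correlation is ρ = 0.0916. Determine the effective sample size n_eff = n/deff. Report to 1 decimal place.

deff = 1 + (53 − 1)·0.0916 = 1 + 4.7632 = 5.7632.
n_eff = 7155 / 5.7632 = 1241.5.

1241.5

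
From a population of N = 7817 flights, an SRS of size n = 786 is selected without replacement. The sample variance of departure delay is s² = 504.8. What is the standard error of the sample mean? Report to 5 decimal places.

0.76004

Under SRS without replacement, Var(ȳ) = (1 − f)·s²/n with f = n/N = 786/7817 = 0.10055008.
Var(ȳ) = (1 − 0.10055008)·504.8/786 = 0.89944992·0.64223919 = 0.57766198.
SE(ȳ) = √(0.57766198) = 0.76004.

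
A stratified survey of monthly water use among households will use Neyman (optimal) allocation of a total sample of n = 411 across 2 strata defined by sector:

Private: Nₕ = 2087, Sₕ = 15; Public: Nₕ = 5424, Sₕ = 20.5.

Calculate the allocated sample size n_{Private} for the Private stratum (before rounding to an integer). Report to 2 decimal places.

Neyman allocation: nₕ = n·NₕSₕ / Σⱼ NⱼSⱼ.
Σ NⱼSⱼ = 2087·15 + 5424·20.5 = 142497.
n_{Private} = 411·2087·15 / 142497 = 90.29.

90.29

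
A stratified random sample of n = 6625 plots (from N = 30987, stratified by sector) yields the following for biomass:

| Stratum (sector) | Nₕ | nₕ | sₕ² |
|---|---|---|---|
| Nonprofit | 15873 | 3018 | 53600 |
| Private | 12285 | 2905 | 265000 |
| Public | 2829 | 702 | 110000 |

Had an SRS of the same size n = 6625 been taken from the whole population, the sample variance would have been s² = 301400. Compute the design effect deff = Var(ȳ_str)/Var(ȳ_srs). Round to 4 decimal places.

0.4390

Var(ȳ_str) = Σ Wₕ²(1−fₕ)sₕ²/nₕ with Wₕ = Nₕ/30987:
  Nonprofit: (15873/30987)²·(1−3018/15873)·53600/3018 = 3.7741364
  Private: (12285/30987)²·(1−2905/12285)·265000/2905 = 10.947594
  Public: (2829/30987)²·(1−702/2829)·110000/702 = 0.98196712
  → Var(ȳ_str) = 15.703698.
Var(ȳ_srs) = (1 − 6625/30987)·301400/6625 = 35.76768.
deff = 15.703698 / 35.76768 = 0.4390.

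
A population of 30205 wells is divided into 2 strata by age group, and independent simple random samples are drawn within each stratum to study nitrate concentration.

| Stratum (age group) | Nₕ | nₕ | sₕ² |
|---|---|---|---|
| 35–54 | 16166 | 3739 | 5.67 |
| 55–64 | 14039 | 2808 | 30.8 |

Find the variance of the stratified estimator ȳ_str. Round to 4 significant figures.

Var(ȳ_str) = Σₕ Wₕ²(1 − fₕ)sₕ²/nₕ with Wₕ = Nₕ/N, N = 30205.
35–54: Wₕ = 0.53520940; term = 0.53520940²·(1 − 0.23128789)·5.67/3739 = 3.339172 × 10^-4.
55–64: Wₕ = 0.46479060; term = 0.46479060²·(1 − 0.20001425)·30.8/2808 = 0.0018956167.
Sum = 0.0022295339.

0.002230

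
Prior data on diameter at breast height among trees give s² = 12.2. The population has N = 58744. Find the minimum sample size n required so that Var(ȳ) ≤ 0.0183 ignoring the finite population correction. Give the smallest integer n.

Without fpc, n₀ = s²/D = 12.2/0.0183 = 666.6667.
Rounding up, n = 667.

667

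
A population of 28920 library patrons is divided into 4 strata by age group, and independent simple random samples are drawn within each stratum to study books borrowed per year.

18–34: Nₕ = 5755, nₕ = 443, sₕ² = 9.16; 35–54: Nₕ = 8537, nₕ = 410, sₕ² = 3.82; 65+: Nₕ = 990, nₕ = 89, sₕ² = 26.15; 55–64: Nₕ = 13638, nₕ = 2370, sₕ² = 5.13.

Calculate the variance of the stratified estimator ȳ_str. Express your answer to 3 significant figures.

0.00224

Var(ȳ_str) = Σₕ Wₕ²(1 − fₕ)sₕ²/nₕ with Wₕ = Nₕ/N, N = 28920.
18–34: Wₕ = 0.19899723; term = 0.19899723²·(1 − 0.07697654)·9.16/443 = 7.5578552 × 10^-4.
35–54: Wₕ = 0.29519364; term = 0.29519364²·(1 − 0.04802624)·3.82/410 = 7.7289139 × 10^-4.
65+: Wₕ = 0.03423237; term = 0.03423237²·(1 − 0.08989899)·26.15/89 = 3.1336111 × 10^-4.
55–64: Wₕ = 0.47157676; term = 0.47157676²·(1 − 0.17377915)·5.13/2370 = 3.9771316 × 10^-4.
Sum = 0.0022397512.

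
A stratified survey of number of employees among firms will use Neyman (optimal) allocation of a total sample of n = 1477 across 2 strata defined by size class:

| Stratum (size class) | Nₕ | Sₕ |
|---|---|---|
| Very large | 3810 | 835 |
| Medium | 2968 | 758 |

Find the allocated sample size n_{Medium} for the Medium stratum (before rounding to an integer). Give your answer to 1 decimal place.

Neyman allocation: nₕ = n·NₕSₕ / Σⱼ NⱼSⱼ.
Σ NⱼSⱼ = 3810·835 + 2968·758 = 5.431094 × 10^6.
n_{Medium} = 1477·2968·758 / (5.431094 × 10^6) = 611.8.

611.8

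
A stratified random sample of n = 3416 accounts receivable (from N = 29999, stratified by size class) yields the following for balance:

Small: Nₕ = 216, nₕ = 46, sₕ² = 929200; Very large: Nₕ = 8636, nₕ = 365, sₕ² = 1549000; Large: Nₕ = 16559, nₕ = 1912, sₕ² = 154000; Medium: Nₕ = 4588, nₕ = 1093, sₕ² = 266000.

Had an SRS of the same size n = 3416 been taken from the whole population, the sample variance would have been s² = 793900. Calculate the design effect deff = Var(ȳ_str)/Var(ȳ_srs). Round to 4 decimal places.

1.7660

Var(ȳ_str) = Σ Wₕ²(1−fₕ)sₕ²/nₕ with Wₕ = Nₕ/29999:
  Small: (216/29999)²·(1−46/216)·929200/46 = 0.82421495
  Very large: (8636/29999)²·(1−365/8636)·1549000/365 = 336.83379
  Large: (16559/29999)²·(1−1912/16559)·154000/1912 = 21.707113
  Medium: (4588/29999)²·(1−1093/4588)·266000/1093 = 4.3362919
  → Var(ȳ_str) = 363.70141.
Var(ȳ_srs) = (1 − 3416/29999)·793900/3416 = 205.94211.
deff = 363.70141 / 205.94211 = 1.7660.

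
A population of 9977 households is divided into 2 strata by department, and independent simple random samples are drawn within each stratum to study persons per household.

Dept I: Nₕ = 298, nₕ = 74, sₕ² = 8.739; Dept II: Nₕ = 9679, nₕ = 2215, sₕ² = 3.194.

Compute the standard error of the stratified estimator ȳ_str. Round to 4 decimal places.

Var(ȳ_str) = Σₕ Wₕ²(1 − fₕ)sₕ²/nₕ with Wₕ = Nₕ/N, N = 9977.
Dept I: Wₕ = 0.02986870; term = 0.02986870²·(1 − 0.24832215)·8.739/74 = 7.9194379 × 10^-5.
Dept II: Wₕ = 0.97013130; term = 0.97013130²·(1 − 0.22884596)·3.194/2215 = 0.0010465581.
Sum = 0.0011257525.
SE = √(0.0011257525) = 0.0336.

0.0336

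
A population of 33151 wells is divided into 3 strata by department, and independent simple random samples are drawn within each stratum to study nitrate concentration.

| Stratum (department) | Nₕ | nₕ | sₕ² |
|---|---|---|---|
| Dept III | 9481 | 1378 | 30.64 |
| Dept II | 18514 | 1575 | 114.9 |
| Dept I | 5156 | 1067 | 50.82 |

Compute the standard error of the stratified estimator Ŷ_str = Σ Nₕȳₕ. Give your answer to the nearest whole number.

Var(Ŷ_str) = Σₕ Nₕ²(1 − fₕ)sₕ²/nₕ.
Dept III: 9481²·(1 − 1378/9481)·30.64/1378 = 1.7082032 × 10^6.
Dept II: 18514²·(1 − 1575/18514)·114.9/1575 = 2.2878497 × 10^7.
Dept I: 5156²·(1 − 1067/5156)·50.82/1067 = 1.0041539 × 10^6.
Sum = 2.5590854 × 10^7.
SE = √(2.5590854 × 10^7) = 5059.

5059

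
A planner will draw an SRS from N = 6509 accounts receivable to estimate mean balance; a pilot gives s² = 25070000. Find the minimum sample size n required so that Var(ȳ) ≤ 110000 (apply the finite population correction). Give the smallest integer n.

221

Without fpc, n₀ = s²/D = 25070000/110000 = 227.9091.
With fpc, (1 − n/N)·s²/n ≤ D requires n ≥ n₀/(1 + n₀/N) = 227.9091/(1 + 227.9091/6509) = 220.1990.
Rounding up, n = 221.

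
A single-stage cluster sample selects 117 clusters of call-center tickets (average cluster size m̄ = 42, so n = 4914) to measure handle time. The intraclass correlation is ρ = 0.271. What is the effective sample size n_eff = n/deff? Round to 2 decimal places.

deff = 1 + (42 − 1)·0.271 = 1 + 11.111 = 12.111.
n_eff = 4914 / 12.111 = 405.75.

405.75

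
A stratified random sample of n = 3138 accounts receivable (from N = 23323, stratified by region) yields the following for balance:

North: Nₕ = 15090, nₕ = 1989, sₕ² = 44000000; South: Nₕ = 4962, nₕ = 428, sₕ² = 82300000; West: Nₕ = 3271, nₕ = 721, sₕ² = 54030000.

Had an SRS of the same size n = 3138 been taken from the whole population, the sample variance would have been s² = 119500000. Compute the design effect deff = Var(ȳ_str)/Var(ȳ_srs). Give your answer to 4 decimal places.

Var(ȳ_str) = Σ Wₕ²(1−fₕ)sₕ²/nₕ with Wₕ = Nₕ/23323:
  North: (15090/23323)²·(1−1989/15090)·44000000/1989 = 8039.7539
  South: (4962/23323)²·(1−428/4962)·82300000/428 = 7952.8999
  West: (3271/23323)²·(1−721/3271)·54030000/721 = 1149.0835
  → Var(ȳ_str) = 17141.737.
Var(ȳ_srs) = (1 − 3138/23323)·119500000/3138 = 32957.883.
deff = 17141.737 / 32957.883 = 0.5201.

0.5201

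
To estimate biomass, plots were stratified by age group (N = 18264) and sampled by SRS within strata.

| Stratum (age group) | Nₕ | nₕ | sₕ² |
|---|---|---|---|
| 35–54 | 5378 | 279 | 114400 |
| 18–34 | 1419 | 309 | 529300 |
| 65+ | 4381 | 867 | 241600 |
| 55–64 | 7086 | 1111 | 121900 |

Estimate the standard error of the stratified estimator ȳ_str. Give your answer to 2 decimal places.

Var(ȳ_str) = Σₕ Wₕ²(1 − fₕ)sₕ²/nₕ with Wₕ = Nₕ/N, N = 18264.
35–54: Wₕ = 0.29445905; term = 0.29445905²·(1 − 0.05187802)·114400/279 = 33.708221.
18–34: Wₕ = 0.07769382; term = 0.07769382²·(1 − 0.21775899)·529300/309 = 8.0882952.
65+: Wₕ = 0.23987078; term = 0.23987078²·(1 − 0.19790002)·241600/867 = 12.860595.
55–64: Wₕ = 0.38797635; term = 0.38797635²·(1 − 0.15678803)·121900/1111 = 13.926337.
Sum = 68.583448.
SE = √(68.583448) = 8.28.

8.28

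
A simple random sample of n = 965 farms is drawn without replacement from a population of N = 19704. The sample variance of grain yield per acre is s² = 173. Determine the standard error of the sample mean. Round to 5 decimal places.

0.41291

Under SRS without replacement, Var(ȳ) = (1 − f)·s²/n with f = n/N = 965/19704 = 0.04897483.
Var(ȳ) = (1 − 0.04897483)·173/965 = 0.95102517·0.17927461 = 0.17049467.
SE(ȳ) = √(0.17049467) = 0.41291.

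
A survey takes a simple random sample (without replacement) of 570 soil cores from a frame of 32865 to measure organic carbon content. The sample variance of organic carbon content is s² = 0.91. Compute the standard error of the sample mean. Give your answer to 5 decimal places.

0.03961

Under SRS without replacement, Var(ȳ) = (1 − f)·s²/n with f = n/N = 570/32865 = 0.01734368.
Var(ȳ) = (1 − 0.01734368)·0.91/570 = 0.98265632·0.0015964912 = 0.0015688022.
SE(ȳ) = √(0.0015688022) = 0.03961.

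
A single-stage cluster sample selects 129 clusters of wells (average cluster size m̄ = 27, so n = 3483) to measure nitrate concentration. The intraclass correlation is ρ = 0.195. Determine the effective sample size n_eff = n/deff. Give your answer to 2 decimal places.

573.81

deff = 1 + (27 − 1)·0.195 = 1 + 5.07 = 6.07.
n_eff = 3483 / 6.07 = 573.81.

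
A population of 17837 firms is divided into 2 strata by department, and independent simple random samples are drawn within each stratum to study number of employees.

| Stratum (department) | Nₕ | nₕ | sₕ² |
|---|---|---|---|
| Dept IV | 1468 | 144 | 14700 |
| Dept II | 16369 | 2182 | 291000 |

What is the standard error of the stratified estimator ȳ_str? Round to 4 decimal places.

9.8978

Var(ȳ_str) = Σₕ Wₕ²(1 − fₕ)sₕ²/nₕ with Wₕ = Nₕ/N, N = 17837.
Dept IV: Wₕ = 0.08230084; term = 0.08230084²·(1 − 0.09809264)·14700/144 = 0.6236275.
Dept II: Wₕ = 0.91769916; term = 0.91769916²·(1 − 0.13330075)·291000/2182 = 97.343585.
Sum = 97.967213.
SE = √(97.967213) = 9.8978.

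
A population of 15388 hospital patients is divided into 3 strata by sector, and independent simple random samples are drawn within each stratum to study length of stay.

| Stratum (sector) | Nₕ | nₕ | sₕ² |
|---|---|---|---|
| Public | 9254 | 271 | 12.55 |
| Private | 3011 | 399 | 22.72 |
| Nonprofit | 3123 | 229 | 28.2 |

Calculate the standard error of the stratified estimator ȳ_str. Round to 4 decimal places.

Var(ȳ_str) = Σₕ Wₕ²(1 − fₕ)sₕ²/nₕ with Wₕ = Nₕ/N, N = 15388.
Public: Wₕ = 0.60137770; term = 0.60137770²·(1 − 0.02928463)·12.55/271 = 0.01625777.
Private: Wₕ = 0.19567195; term = 0.19567195²·(1 − 0.13251411)·22.72/399 = 0.0018912764.
Nonprofit: Wₕ = 0.20295035; term = 0.20295035²·(1 − 0.07332693)·28.2/229 = 0.0047002373.
Sum = 0.022849284.
SE = √(0.022849284) = 0.1512.

0.1512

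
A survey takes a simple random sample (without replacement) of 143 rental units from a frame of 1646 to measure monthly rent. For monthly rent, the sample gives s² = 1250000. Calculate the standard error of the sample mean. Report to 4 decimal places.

Under SRS without replacement, Var(ȳ) = (1 − f)·s²/n with f = n/N = 143/1646 = 0.08687728.
Var(ȳ) = (1 − 0.08687728)·1250000/143 = 0.91312272·8741.2587 = 7981.842.
SE(ȳ) = √(7981.842) = 89.3412.

89.3412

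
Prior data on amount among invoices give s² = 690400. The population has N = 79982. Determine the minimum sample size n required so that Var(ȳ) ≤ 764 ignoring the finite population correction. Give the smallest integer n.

Without fpc, n₀ = s²/D = 690400/764 = 903.6649.
Rounding up, n = 904.

904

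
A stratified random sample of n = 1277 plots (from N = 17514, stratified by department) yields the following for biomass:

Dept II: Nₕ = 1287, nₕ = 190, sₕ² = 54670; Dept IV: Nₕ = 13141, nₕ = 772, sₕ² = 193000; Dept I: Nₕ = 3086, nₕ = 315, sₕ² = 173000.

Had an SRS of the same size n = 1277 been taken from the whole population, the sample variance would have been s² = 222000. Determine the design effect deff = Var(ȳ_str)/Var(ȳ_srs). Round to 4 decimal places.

Var(ȳ_str) = Σ Wₕ²(1−fₕ)sₕ²/nₕ with Wₕ = Nₕ/17514:
  Dept II: (1287/17514)²·(1−190/1287)·54670/190 = 1.3243719
  Dept IV: (13141/17514)²·(1−772/13141)·193000/772 = 132.47451
  Dept I: (3086/17514)²·(1−315/3086)·173000/315 = 15.31078
  → Var(ȳ_str) = 149.10966.
Var(ȳ_srs) = (1 − 1277/17514)·222000/1277 = 161.16938.
deff = 149.10966 / 161.16938 = 0.9252.

0.9252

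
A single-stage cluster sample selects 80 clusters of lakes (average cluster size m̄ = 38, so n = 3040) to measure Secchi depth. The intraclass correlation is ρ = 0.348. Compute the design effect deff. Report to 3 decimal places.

deff = 1 + (38 − 1)·0.348 = 1 + 12.876 = 13.876.

13.876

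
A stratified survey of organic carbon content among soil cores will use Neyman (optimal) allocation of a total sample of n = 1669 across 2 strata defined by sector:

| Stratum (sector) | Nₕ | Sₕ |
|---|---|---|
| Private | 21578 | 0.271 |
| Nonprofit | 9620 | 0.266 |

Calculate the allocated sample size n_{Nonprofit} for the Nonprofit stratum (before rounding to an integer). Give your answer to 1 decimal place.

Neyman allocation: nₕ = n·NₕSₕ / Σⱼ NⱼSⱼ.
Σ NⱼSⱼ = 21578·0.271 + 9620·0.266 = 8406.558.
n_{Nonprofit} = 1669·9620·0.266 / 8406.558 = 508.0.

508.0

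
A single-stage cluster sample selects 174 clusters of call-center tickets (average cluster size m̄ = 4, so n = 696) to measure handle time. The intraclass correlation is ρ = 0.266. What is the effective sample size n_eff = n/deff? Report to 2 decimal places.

deff = 1 + (4 − 1)·0.266 = 1 + 0.798 = 1.798.
n_eff = 696 / 1.798 = 387.10.

387.10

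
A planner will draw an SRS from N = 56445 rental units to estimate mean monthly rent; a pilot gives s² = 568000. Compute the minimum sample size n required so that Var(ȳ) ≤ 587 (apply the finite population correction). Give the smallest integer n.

952

Without fpc, n₀ = s²/D = 568000/587 = 967.6320.
With fpc, (1 − n/N)·s²/n ≤ D requires n ≥ n₀/(1 + n₀/N) = 967.6320/(1 + 967.6320/56445) = 951.3235.
Rounding up, n = 952.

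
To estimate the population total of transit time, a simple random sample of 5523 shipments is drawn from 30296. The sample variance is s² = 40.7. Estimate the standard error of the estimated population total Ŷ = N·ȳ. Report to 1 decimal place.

2351.8

Var(Ŷ) = N²·Var(ȳ) = N²·(1 − n/N)·s²/n.
f = 5523/30296 = 0.18230129; Var(ȳ) = 0.81769871·40.7/5523 = 0.0060257717.
Var(Ŷ) = 30296² · 0.0060257717 = 5.5307402 × 10^6.
SE(Ŷ) = √(5.5307402 × 10^6) = 2351.8.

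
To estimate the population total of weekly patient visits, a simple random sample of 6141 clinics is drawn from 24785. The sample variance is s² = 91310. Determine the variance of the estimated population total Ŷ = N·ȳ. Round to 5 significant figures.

6.8708 × 10^9

Var(Ŷ) = N²·Var(ȳ) = N²·(1 − n/N)·s²/n.
f = 6141/24785 = 0.24777083; Var(ȳ) = 0.75222917·91310/6141 = 11.184831.
Var(Ŷ) = 24785² · 11.184831 = 6.8707995 × 10^9.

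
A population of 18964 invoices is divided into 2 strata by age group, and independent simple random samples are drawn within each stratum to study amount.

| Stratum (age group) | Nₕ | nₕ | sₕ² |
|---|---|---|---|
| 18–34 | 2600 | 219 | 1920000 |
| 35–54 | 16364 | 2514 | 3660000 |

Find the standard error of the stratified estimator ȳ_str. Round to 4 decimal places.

32.6863

Var(ȳ_str) = Σₕ Wₕ²(1 − fₕ)sₕ²/nₕ with Wₕ = Nₕ/N, N = 18964.
18–34: Wₕ = 0.13710188; term = 0.13710188²·(1 − 0.08423077)·1920000/219 = 150.91415.
35–54: Wₕ = 0.86289812; term = 0.86289812²·(1 − 0.15362992)·3660000/2514 = 917.47695.
Sum = 1068.3911.
SE = √(1068.3911) = 32.6863.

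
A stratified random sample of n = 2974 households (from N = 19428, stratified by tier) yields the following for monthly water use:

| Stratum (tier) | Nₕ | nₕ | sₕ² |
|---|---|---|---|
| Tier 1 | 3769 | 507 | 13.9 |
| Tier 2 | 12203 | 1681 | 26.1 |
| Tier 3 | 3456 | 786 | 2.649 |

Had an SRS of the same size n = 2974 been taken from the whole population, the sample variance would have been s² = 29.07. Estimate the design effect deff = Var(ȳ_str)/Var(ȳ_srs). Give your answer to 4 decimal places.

0.7558

Var(ȳ_str) = Σ Wₕ²(1−fₕ)sₕ²/nₕ with Wₕ = Nₕ/19428:
  Tier 1: (3769/19428)²·(1−507/3769)·13.9/507 = 8.930191 × 10^-4
  Tier 2: (12203/19428)²·(1−1681/12203)·26.1/1681 = 0.0052817947
  Tier 3: (3456/19428)²·(1−786/3456)·2.649/786 = 8.2392602 × 10^-5
  → Var(ȳ_str) = 0.0062572064.
Var(ȳ_srs) = (1 − 2974/19428)·29.07/2974 = 0.0082784202.
deff = 0.0062572064 / 0.0082784202 = 0.7558.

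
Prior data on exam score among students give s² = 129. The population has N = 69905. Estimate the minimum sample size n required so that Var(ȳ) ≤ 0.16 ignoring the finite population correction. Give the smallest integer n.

Without fpc, n₀ = s²/D = 129/0.16 = 806.2500.
Rounding up, n = 807.

807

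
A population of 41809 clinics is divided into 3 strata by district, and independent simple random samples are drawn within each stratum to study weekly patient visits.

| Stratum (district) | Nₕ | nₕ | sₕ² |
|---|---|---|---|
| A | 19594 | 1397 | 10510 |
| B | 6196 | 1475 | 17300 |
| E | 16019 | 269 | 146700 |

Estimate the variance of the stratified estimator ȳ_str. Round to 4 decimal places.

Var(ȳ_str) = Σₕ Wₕ²(1 − fₕ)sₕ²/nₕ with Wₕ = Nₕ/N, N = 41809.
A: Wₕ = 0.46865507; term = 0.46865507²·(1 − 0.07129734)·10510/1397 = 1.5345804.
B: Wₕ = 0.14819776; term = 0.14819776²·(1 − 0.23805681)·17300/1475 = 0.19627272.
E: Wₕ = 0.38314717; term = 0.38314717²·(1 − 0.01679256)·146700/269 = 78.714408.
Sum = 80.445261.

80.4453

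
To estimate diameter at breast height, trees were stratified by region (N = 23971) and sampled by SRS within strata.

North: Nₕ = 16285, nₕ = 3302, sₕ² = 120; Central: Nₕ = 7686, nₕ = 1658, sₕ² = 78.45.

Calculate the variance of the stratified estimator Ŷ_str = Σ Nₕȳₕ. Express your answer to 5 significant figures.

Var(Ŷ_str) = Σₕ Nₕ²(1 − fₕ)sₕ²/nₕ.
North: 16285²·(1 − 3302/16285)·120/3302 = 7.6836398 × 10^6.
Central: 7686²·(1 − 1658/7686)·78.45/1658 = 2.1922094 × 10^6.
Sum = 9.8758492 × 10^6.

9.8758 × 10^6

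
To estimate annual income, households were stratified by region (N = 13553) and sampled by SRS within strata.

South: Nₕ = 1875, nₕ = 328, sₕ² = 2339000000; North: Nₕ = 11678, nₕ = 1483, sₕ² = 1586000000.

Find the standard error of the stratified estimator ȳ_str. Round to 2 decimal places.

Var(ȳ_str) = Σₕ Wₕ²(1 − fₕ)sₕ²/nₕ with Wₕ = Nₕ/N, N = 13553.
South: Wₕ = 0.13834575; term = 0.13834575²·(1 − 0.17493333)·2339000000/328 = 112610.03.
North: Wₕ = 0.86165425; term = 0.86165425²·(1 − 0.12699092)·1586000000/1483 = 693181.33.
Sum = 805791.36.
SE = √(805791.36) = 897.66.

897.66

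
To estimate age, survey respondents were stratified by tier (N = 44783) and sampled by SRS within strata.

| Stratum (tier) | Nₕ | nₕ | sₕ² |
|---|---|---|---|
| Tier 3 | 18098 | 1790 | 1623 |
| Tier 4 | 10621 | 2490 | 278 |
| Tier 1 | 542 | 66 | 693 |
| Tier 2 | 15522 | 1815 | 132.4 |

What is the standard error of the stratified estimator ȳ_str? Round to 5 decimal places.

0.38384

Var(ȳ_str) = Σₕ Wₕ²(1 − fₕ)sₕ²/nₕ with Wₕ = Nₕ/N, N = 44783.
Tier 3: Wₕ = 0.40412657; term = 0.40412657²·(1 − 0.09890596)·1623/1790 = 0.1334352.
Tier 4: Wₕ = 0.23716589; term = 0.23716589²·(1 − 0.23444120)·278/2490 = 0.0048076014.
Tier 1: Wₕ = 0.01210281; term = 0.01210281²·(1 − 0.12177122)·693/66 = 0.0013507319.
Tier 2: Wₕ = 0.34660474; term = 0.34660474²·(1 − 0.11693081)·132.4/1815 = 0.007738826.
Sum = 0.14733236.
SE = √(0.14733236) = 0.38384.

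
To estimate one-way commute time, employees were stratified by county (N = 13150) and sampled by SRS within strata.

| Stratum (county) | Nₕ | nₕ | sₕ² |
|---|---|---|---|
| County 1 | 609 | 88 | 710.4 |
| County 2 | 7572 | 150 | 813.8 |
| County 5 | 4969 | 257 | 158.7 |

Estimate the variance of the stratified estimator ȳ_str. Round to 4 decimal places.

Var(ȳ_str) = Σₕ Wₕ²(1 − fₕ)sₕ²/nₕ with Wₕ = Nₕ/N, N = 13150.
County 1: Wₕ = 0.04631179; term = 0.04631179²·(1 − 0.14449918)·710.4/88 = 0.014812344.
County 2: Wₕ = 0.57581749; term = 0.57581749²·(1 − 0.01980983)·813.8/150 = 1.7632199.
County 5: Wₕ = 0.37787072; term = 0.37787072²·(1 − 0.05172067)·158.7/257 = 0.083611608.
Sum = 1.8616439.

1.8616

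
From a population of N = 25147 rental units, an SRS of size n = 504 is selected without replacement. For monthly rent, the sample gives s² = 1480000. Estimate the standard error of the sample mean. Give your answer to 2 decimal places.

Under SRS without replacement, Var(ȳ) = (1 − f)·s²/n with f = n/N = 504/25147 = 0.02004215.
Var(ȳ) = (1 − 0.02004215)·1480000/504 = 0.97995785·2936.5079 = 2877.654.
SE(ȳ) = √(2877.654) = 53.64.

53.64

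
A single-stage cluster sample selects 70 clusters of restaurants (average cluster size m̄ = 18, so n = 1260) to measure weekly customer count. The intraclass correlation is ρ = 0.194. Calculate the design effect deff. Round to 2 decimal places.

4.30

deff = 1 + (18 − 1)·0.194 = 1 + 3.298 = 4.298.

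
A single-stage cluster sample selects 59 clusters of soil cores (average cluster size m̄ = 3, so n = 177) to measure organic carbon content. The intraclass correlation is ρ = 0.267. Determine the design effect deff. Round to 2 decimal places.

deff = 1 + (3 − 1)·0.267 = 1 + 0.534 = 1.534.

1.53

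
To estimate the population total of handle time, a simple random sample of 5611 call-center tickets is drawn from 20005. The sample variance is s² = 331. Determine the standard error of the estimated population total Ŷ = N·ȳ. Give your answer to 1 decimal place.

Var(Ŷ) = N²·Var(ȳ) = N²·(1 − n/N)·s²/n.
f = 5611/20005 = 0.28047988; Var(ȳ) = 0.71952012·331/5611 = 0.042445404.
Var(Ŷ) = 20005² · 0.042445404 = 1.6986652 × 10^7.
SE(Ŷ) = √(1.6986652 × 10^7) = 4121.5.

4121.5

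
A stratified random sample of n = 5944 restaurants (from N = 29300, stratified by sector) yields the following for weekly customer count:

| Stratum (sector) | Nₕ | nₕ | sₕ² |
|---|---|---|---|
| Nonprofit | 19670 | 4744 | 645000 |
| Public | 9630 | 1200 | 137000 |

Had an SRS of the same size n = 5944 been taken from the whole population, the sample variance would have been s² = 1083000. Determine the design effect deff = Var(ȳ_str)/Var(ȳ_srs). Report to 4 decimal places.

0.3945

Var(ȳ_str) = Σ Wₕ²(1−fₕ)sₕ²/nₕ with Wₕ = Nₕ/29300:
  Nonprofit: (19670/29300)²·(1−4744/19670)·645000/4744 = 46.497285
  Public: (9630/29300)²·(1−1200/9630)·137000/1200 = 10.795877
  → Var(ȳ_str) = 57.293162.
Var(ȳ_srs) = (1 − 5944/29300)·1083000/5944 = 145.23808.
deff = 57.293162 / 145.23808 = 0.3945.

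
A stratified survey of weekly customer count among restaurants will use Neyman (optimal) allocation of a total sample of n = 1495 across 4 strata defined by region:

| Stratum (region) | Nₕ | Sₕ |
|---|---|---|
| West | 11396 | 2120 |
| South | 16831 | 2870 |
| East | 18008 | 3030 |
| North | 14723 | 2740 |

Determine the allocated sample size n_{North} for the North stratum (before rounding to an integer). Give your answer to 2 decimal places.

360.34

Neyman allocation: nₕ = n·NₕSₕ / Σⱼ NⱼSⱼ.
Σ NⱼSⱼ = 11396·2120 + 16831·2870 + 18008·3030 + 14723·2740 = 1.6736975 × 10^8.
n_{North} = 1495·14723·2740 / (1.6736975 × 10^8) = 360.34.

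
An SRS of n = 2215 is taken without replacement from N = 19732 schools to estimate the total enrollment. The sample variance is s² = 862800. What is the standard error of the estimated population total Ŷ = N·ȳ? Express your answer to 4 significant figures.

366900

Var(Ŷ) = N²·Var(ȳ) = N²·(1 − n/N)·s²/n.
f = 2215/19732 = 0.11225421; Var(ȳ) = 0.88774579·862800/2215 = 345.80003.
Var(Ŷ) = 19732² · 345.80003 = 1.3463787 × 10^11.
SE(Ŷ) = √(1.3463787 × 10^11) = 366900.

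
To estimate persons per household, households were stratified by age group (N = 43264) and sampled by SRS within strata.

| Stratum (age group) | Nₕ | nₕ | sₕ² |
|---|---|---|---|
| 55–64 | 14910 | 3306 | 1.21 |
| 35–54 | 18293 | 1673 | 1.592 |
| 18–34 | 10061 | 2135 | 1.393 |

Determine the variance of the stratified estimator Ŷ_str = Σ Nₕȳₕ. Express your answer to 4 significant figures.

404700

Var(Ŷ_str) = Σₕ Nₕ²(1 − fₕ)sₕ²/nₕ.
55–64: 14910²·(1 − 3306/14910)·1.21/3306 = 63323.934.
35–54: 18293²·(1 − 1673/18293)·1.592/1673 = 289309.75.
18–34: 10061²·(1 − 2135/10061)·1.393/2135 = 52029.356.
Sum = 404663.04.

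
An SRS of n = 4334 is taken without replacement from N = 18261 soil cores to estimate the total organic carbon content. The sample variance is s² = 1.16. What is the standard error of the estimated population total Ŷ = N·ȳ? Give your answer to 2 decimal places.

260.90

Var(Ŷ) = N²·Var(ȳ) = N²·(1 − n/N)·s²/n.
f = 4334/18261 = 0.23733640; Var(ȳ) = 0.76266360·1.16/4334 = 2.0412777 × 10^-4.
Var(Ŷ) = 18261² · (2.0412777 × 10^-4) = 68069.287.
SE(Ŷ) = √(68069.287) = 260.90.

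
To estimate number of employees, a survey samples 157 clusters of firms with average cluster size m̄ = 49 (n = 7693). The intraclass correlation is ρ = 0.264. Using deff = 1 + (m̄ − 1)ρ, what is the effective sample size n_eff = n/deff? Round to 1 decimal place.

deff = 1 + (49 − 1)·0.264 = 1 + 12.672 = 13.672.
n_eff = 7693 / 13.672 = 562.7.

562.7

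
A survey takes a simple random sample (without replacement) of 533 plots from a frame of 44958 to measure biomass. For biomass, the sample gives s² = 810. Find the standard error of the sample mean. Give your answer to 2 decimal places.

Under SRS without replacement, Var(ȳ) = (1 − f)·s²/n with f = n/N = 533/44958 = 0.01185551.
Var(ȳ) = (1 − 0.01185551)·810/533 = 0.98814449·1.5196998 = 1.501683.
SE(ȳ) = √(1.501683) = 1.23.

1.23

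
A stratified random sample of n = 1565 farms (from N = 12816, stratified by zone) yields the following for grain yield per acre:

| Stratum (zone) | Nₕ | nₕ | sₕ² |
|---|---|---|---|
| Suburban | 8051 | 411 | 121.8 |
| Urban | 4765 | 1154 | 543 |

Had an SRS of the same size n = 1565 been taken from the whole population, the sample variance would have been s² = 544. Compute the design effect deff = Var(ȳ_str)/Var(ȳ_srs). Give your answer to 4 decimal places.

Var(ȳ_str) = Σ Wₕ²(1−fₕ)sₕ²/nₕ with Wₕ = Nₕ/12816:
  Suburban: (8051/12816)²·(1−411/8051)·121.8/411 = 0.11097973
  Urban: (4765/12816)²·(1−1154/4765)·543/1154 = 0.049292338
  → Var(ȳ_str) = 0.16027207.
Var(ȳ_srs) = (1 − 1565/12816)·544/1565 = 0.30515689.
deff = 0.16027207 / 0.30515689 = 0.5252.

0.5252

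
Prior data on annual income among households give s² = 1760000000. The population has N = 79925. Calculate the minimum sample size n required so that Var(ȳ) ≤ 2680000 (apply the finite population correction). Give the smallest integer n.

652

Without fpc, n₀ = s²/D = 1760000000/2680000 = 656.7164.
With fpc, (1 − n/N)·s²/n ≤ D requires n ≥ n₀/(1 + n₀/N) = 656.7164/(1 + 656.7164/79925) = 651.3644.
Rounding up, n = 652.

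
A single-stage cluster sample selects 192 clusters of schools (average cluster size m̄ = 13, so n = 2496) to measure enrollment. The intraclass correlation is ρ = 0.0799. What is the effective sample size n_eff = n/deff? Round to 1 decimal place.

1274.2

deff = 1 + (13 − 1)·0.0799 = 1 + 0.9588 = 1.9588.
n_eff = 2496 / 1.9588 = 1274.2.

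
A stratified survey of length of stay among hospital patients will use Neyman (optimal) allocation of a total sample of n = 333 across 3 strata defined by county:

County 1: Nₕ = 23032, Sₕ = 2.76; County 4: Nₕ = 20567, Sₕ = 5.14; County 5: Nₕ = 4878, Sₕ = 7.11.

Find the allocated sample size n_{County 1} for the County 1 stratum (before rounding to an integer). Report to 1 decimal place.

Neyman allocation: nₕ = n·NₕSₕ / Σⱼ NⱼSⱼ.
Σ NⱼSⱼ = 23032·2.76 + 20567·5.14 + 4878·7.11 = 203965.28.
n_{County 1} = 333·23032·2.76 / 203965.28 = 103.8.

103.8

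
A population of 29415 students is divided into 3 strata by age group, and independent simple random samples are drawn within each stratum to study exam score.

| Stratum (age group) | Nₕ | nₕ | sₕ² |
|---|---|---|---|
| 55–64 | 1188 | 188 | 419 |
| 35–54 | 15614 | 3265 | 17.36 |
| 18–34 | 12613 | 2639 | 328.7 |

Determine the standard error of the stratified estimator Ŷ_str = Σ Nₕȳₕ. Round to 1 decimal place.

4398.0

Var(Ŷ_str) = Σₕ Nₕ²(1 − fₕ)sₕ²/nₕ.
55–64: 1188²·(1 − 188/1188)·419/188 = 2.6477234 × 10^6.
35–54: 15614²·(1 − 3265/15614)·17.36/3265 = 1.0252092 × 10^6.
18–34: 12613²·(1 − 2639/12613)·328.7/2639 = 1.5669245 × 10^7.
Sum = 1.9342178 × 10^7.
SE = √(1.9342178 × 10^7) = 4398.0.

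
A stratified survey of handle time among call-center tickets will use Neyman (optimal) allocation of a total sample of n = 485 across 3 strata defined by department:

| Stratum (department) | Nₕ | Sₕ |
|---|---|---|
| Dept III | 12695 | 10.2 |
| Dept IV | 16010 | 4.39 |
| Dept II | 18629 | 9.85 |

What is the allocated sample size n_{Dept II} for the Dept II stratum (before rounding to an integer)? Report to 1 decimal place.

Neyman allocation: nₕ = n·NₕSₕ / Σⱼ NⱼSⱼ.
Σ NⱼSⱼ = 12695·10.2 + 16010·4.39 + 18629·9.85 = 383268.55.
n_{Dept II} = 485·18629·9.85 / 383268.55 = 232.2.

232.2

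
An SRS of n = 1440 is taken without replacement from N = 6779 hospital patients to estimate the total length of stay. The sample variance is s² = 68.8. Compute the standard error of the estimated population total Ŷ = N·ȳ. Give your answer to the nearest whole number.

1315

Var(Ŷ) = N²·Var(ȳ) = N²·(1 − n/N)·s²/n.
f = 1440/6779 = 0.21242071; Var(ȳ) = 0.78757929·68.8/1440 = 0.037628788.
Var(Ŷ) = 6779² · 0.037628788 = 1.729225 × 10^6.
SE(Ŷ) = √(1.729225 × 10^6) = 1315.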